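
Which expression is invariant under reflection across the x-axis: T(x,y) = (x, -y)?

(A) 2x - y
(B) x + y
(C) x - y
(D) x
D

The map is reflection across the x-axis: T(x,y) = (x, -y).
Substitute the transformed coordinates into each option and compare with the original:
(A) 2x - y  ->  2(x) - (-y) = 2x + y   [differs from 2x - y: not invariant]
(B) x + y  ->  (x) + (-y) = x - y   [differs from x + y: not invariant]
(C) x - y  ->  (x) - (-y) = x + y   [differs from x - y: not invariant]
(D) x  ->  (x) = x   [equals x: invariant]

Only option (D), x, is unchanged by the transformation.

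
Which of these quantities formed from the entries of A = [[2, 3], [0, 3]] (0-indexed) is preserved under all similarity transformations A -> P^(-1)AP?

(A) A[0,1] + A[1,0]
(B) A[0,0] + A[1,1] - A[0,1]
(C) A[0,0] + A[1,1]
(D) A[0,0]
C

A[0,0] + A[1,1] is the trace of A. By the cyclic property of the trace, tr(P^(-1)AP) = tr(APP^(-1)) = tr(A), so it is the same for every matrix similar to A.

The other combinations are not similarity invariants. For example, take P = [[1, 1], [1, 2]] (det P = 1), so P^(-1) = [[2, -1], [-1, 1]] and
B = P^(-1)AP = [[7, 10], [-2, -2]].
Evaluating each option on A and on B:
(A) A[0,1] + A[1,0]: 3 for A, 8 for B -> changes
(B) A[0,0] + A[1,1] - A[0,1]: 2 for A, -5 for B -> changes
(C) A[0,0] + A[1,1]: 5 for A, 5 for B -> unchanged
(D) A[0,0]: 2 for A, 7 for B -> changes

Only (C) A[0,0] + A[1,1] = 5 survives (and it does so for every P, not just this one), so it is the invariant.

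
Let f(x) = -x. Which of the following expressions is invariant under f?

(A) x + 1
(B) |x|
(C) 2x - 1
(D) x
B

For f(x) = -x:
Applying f replaces x by -x. Since |-x| = |x|, the absolute value is unchanged by f, whereas x -> -x, 2x - 1 -> -2x - 1 and x + 1 -> -x + 1 all change.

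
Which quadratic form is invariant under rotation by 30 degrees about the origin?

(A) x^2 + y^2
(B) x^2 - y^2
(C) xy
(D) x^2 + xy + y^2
A

Rotation by 30 degrees sends (x, y) to (sqrt(3)x/2 - y/2, x/2 + sqrt(3)y/2).
Substitute the transformed coordinates into each option and compare with the original:
(A) x^2 + y^2  ->  (sqrt(3)x/2 - y/2)^2 + (x/2 + sqrt(3)y/2)^2 = x^2 + y^2   [equals x^2 + y^2: invariant]
(B) x^2 - y^2  ->  (sqrt(3)x/2 - y/2)^2 - (x/2 + sqrt(3)y/2)^2 = x^2/2 - sqrt(3)xy - y^2/2   [differs from x^2 - y^2: not invariant]
(C) xy  ->  (sqrt(3)x/2 - y/2)(x/2 + sqrt(3)y/2) = sqrt(3)x^2/4 + xy/2 - sqrt(3)y^2/4   [differs from xy: not invariant]
(D) x^2 + xy + y^2  ->  (sqrt(3)x/2 - y/2)^2 + (sqrt(3)x/2 - y/2)(x/2 + sqrt(3)y/2) + (x/2 + sqrt(3)y/2)^2 = sqrt(3)x^2/4 + x^2 + xy/2 - sqrt(3)y^2/4 + y^2   [differs from x^2 + xy + y^2: not invariant]

Only option (A), x^2 + y^2, is unchanged by the transformation.
x^2 + y^2 is the squared distance from the origin, which rotations preserve.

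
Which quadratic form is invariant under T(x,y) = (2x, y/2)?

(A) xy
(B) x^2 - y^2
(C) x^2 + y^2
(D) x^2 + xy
A

T multiplies x by 2 and divides y by 2.
Substitute the transformed coordinates into each option and compare with the original:
(A) xy  ->  (2x)(y/2) = xy   [equals xy: invariant]
(B) x^2 - y^2  ->  (2x)^2 - (y/2)^2 = 4x^2 - y^2/4   [differs from x^2 - y^2: not invariant]
(C) x^2 + y^2  ->  (2x)^2 + (y/2)^2 = 4x^2 + y^2/4   [differs from x^2 + y^2: not invariant]
(D) x^2 + xy  ->  (2x)^2 + (2x)(y/2) = 4x^2 + xy   [differs from x^2 + xy: not invariant]

Only option (A), xy, is unchanged by the transformation.
The factors 2 and 1/2 cancel only in the pure product xy.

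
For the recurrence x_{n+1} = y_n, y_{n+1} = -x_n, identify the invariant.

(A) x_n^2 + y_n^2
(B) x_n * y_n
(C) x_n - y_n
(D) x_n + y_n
A

For the recurrence x_{n+1} = y_n, y_{n+1} = -x_n:

x_{n+1}^2 + y_{n+1}^2 = y_n^2 + (-x_n)^2 = x_n^2 + y_n^2
The sum of squares is conserved (like energy in a harmonic oscillator).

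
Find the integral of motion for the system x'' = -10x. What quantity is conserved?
E = (x')^2 + 10x^2

Multiply the equation by x':
x' * x'' = -10x * x'
The left side is d/dt[(x')^2/2] and the right side is d/dt[-10x^2/2], so
d/dt[(x')^2/2 + 10x^2/2] = 0, i.e. (x')^2/2 + 10x^2/2 = constant.
Multiplying by 2, the integral of motion is E = (x')^2 + 10x^2.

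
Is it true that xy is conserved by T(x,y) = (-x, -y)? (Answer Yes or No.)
Yes

Substitute T(x,y) = (-x, -y) into the expression and compare with the original.

Original: xy
After applying T: (-x)(-y) = xy

This is identical to the original xy, so the expression is invariant.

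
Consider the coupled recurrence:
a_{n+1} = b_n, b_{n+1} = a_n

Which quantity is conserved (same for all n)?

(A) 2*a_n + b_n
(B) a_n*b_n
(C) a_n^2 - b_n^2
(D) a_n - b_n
B

Replace a_n by a_{n+1} = b_n and b_n by b_{n+1} = a_n in each option and simplify:
(A) 2*a_n + b_n  ->  2*(b_n) + (a_n) = a_n + 2*b_n   [not conserved]
(B) a_n*b_n  ->  (b_n)*(a_n) = a_n*b_n   [conserved]
(C) a_n^2 - b_n^2  ->  (b_n)^2 - (a_n)^2 = -a_n^2 + b_n^2   [not conserved]
(D) a_n - b_n  ->  (b_n) - (a_n) = -a_n + b_n   [not conserved]

Only (B) a_n*b_n returns to itself after one step, so it is the conserved quantity.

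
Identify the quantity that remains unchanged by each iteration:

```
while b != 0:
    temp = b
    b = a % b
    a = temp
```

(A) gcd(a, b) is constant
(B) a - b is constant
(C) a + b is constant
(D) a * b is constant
A

A loop invariant must hold before the first iteration and be re-established by every execution of the body.

(A) gcd(a, b) is constant: One iteration replaces (a, b) by (b, a mod b). Since a mod b = a - q*b for an integer q, any common divisor of a and b divides b and a mod b, and conversely; hence gcd(b, a mod b) = gcd(a, b). For instance (28, 11) -> (11, 6) keeps gcd = 1. At exit b = 0 and a = gcd of the original inputs.

The other options fail:
(B) a - b is constant: e.g. (a, b) = (28, 11) -> (11, 6): the difference goes from 17 to 5.
(C) a + b is constant: e.g. (a, b) = (28, 11) -> (11, 6): the sum goes from 39 to 17.
(D) a * b is constant: e.g. (a, b) = (28, 11) -> (11, 6): the product goes from 308 to 66.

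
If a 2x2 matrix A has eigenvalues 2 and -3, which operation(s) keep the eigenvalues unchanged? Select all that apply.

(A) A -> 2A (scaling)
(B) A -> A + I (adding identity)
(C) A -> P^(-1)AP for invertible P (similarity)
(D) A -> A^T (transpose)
C and D

Eigenvalues are preserved by:
1. Similarity transformations: A -> P^(-1)AP (same characteristic polynomial)
2. Transpose: A^T has the same eigenvalues as A

Eigenvalues are NOT preserved by:
- Adding identity: eigenvalues become 2+1, -3+1
- Scaling: eigenvalues become 4, -6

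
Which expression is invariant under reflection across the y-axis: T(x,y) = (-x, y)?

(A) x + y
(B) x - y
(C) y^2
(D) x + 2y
C

The map is reflection across the y-axis: T(x,y) = (-x, y).
Substitute the transformed coordinates into each option and compare with the original:
(A) x + y  ->  (-x) + (y) = -x + y   [differs from x + y: not invariant]
(B) x - y  ->  (-x) - (y) = -x - y   [differs from x - y: not invariant]
(C) y^2  ->  (y)^2 = y^2   [equals y^2: invariant]
(D) x + 2y  ->  (-x) + 2(y) = -x + 2y   [differs from x + 2y: not invariant]

Only option (C), y^2, is unchanged by the transformation.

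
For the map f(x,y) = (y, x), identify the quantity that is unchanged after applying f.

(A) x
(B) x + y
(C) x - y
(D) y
B

For f(x,y) = (y, x):
After applying f: x' = y, y' = x. So x' + y' = y + x = x + y.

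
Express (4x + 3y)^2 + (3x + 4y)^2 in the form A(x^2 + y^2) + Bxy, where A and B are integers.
25(x^2 + y^2) + 48xy

Expanding: (4x + 3y)^2 = 16x^2 + 24xy + 9y^2
(3x + 4y)^2 = 9x^2 + 24xy + 16y^2
Sum = (16+9)(x^2+y^2) + 48xy = 25(x^2 + y^2) + 48xy
This is symmetric in x and y.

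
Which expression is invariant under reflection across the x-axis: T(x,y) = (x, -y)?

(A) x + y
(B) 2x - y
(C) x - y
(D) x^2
D

The map is reflection across the x-axis: T(x,y) = (x, -y).
Substitute the transformed coordinates into each option and compare with the original:
(A) x + y  ->  (x) + (-y) = x - y   [differs from x + y: not invariant]
(B) 2x - y  ->  2(x) - (-y) = 2x + y   [differs from 2x - y: not invariant]
(C) x - y  ->  (x) - (-y) = x + y   [differs from x - y: not invariant]
(D) x^2  ->  (x)^2 = x^2   [equals x^2: invariant]

Only option (D), x^2, is unchanged by the transformation.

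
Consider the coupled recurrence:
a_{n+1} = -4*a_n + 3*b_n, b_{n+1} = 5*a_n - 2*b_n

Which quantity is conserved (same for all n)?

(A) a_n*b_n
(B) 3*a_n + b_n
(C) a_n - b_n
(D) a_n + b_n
D

Replace a_n by a_{n+1} = -4*a_n + 3*b_n and b_n by b_{n+1} = 5*a_n - 2*b_n in each option and simplify:
(A) a_n*b_n  ->  (-4*a_n + 3*b_n)*(5*a_n - 2*b_n) = -20*a_n^2 + 23*a_n*b_n - 6*b_n^2   [not conserved]
(B) 3*a_n + b_n  ->  3*(-4*a_n + 3*b_n) + (5*a_n - 2*b_n) = -7*a_n + 7*b_n   [not conserved]
(C) a_n - b_n  ->  (-4*a_n + 3*b_n) - (5*a_n - 2*b_n) = -9*a_n + 5*b_n   [not conserved]
(D) a_n + b_n  ->  (-4*a_n + 3*b_n) + (5*a_n - 2*b_n) = a_n + b_n   [conserved]

Only (D) a_n + b_n returns to itself after one step, so it is the conserved quantity.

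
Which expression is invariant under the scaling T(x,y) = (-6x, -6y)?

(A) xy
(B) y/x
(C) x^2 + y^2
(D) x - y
B

Under the uniform scaling T(x,y) = (-6x, -6y):
Substitute the transformed coordinates into each option and compare with the original:
(A) xy  ->  (-6x)(-6y) = 36xy   [differs from xy: not invariant]
(B) y/x  ->  (-6y)/(-6x) = y/x   [equals y/x: invariant]
(C) x^2 + y^2  ->  (-6x)^2 + (-6y)^2 = 36x^2 + 36y^2   [differs from x^2 + y^2: not invariant]
(D) x - y  ->  (-6x) - (-6y) = -6x + 6y   [differs from x - y: not invariant]

Only option (B), y/x, is unchanged by the transformation.
The common factor -6 cancels in a ratio of coordinates, while sums, products and sums of squares pick up factors of -6 or 36.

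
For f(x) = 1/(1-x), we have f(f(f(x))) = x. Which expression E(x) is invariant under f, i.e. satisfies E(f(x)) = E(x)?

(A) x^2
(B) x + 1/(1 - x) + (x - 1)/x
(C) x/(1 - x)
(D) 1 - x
B

Replace x by f(x) = 1/(1 - x) in each option and simplify. As a quick numerical cross-check, also compare E(5) with E(f(5)) = E(-1/4).

(A) x^2  ->  (1/(1 - x))^2 = (x - 1)^(-2); check: E(5) = 25 but E(-1/4) = 1/16.   [not invariant]
(B) x + 1/(1 - x) + (x - 1)/x  ->  (1/(1 - x)) + 1/(1 - (1/(1 - x))) + ((1/(1 - x)) - 1)/(1/(1 - x)), which simplifies back to x + 1/(1 - x) + (x - 1)/x; check: E(5) = 111/20, E(-1/4) = 111/20.   [invariant]
(C) x/(1 - x)  ->  (1/(1 - x))/(1 - (1/(1 - x))) = -1/x; check: E(5) = -5/4 but E(-1/4) = -1/5.   [not invariant]
(D) 1 - x  ->  1 - (1/(1 - x)) = x/(x - 1); check: E(5) = -4 but E(-1/4) = 5/4.   [not invariant]

Only (B) is unchanged. Indeed f(f(x)) = 1/(1 - 1/(1-x)) = (1-x)/(-x) = (x-1)/x, so E(x) = x + f(x) + f(f(x)) is the sum over the whole 3-cycle; applying f just permutes the three terms cyclically (x -> f(x) -> f(f(x)) -> x), leaving the sum unchanged.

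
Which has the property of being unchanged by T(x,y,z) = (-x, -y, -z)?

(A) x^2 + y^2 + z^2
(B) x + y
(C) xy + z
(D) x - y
A

Apply T(x,y,z) = (-x, -y, -z) to each option, i.e. replace (x, y, z) by the transformed coordinates.
Substitute the transformed coordinates into each option and compare with the original:
(A) x^2 + y^2 + z^2  ->  (-x)^2 + (-y)^2 + (-z)^2 = x^2 + y^2 + z^2   [equals x^2 + y^2 + z^2: invariant]
(B) x + y  ->  (-x) + (-y) = -x - y   [differs from x + y: not invariant]
(C) xy + z  ->  (-x)(-y) + (-z) = xy - z   [differs from xy + z: not invariant]
(D) x - y  ->  (-x) - (-y) = -x + y   [differs from x - y: not invariant]

Only option (A), x^2 + y^2 + z^2, is unchanged by the transformation.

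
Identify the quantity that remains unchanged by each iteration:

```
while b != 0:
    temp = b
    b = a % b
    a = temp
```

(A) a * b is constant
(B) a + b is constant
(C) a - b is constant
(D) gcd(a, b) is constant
D

A loop invariant must hold before the first iteration and be re-established by every execution of the body.

(D) gcd(a, b) is constant: One iteration replaces (a, b) by (b, a mod b). Since a mod b = a - q*b for an integer q, any common divisor of a and b divides b and a mod b, and conversely; hence gcd(b, a mod b) = gcd(a, b). For instance (17, 5) -> (5, 2) keeps gcd = 1. At exit b = 0 and a = gcd of the original inputs.

The other options fail:
(A) a * b is constant: e.g. (a, b) = (17, 5) -> (5, 2): the product goes from 85 to 10.
(B) a + b is constant: e.g. (a, b) = (17, 5) -> (5, 2): the sum goes from 22 to 7.
(C) a - b is constant: e.g. (a, b) = (17, 5) -> (5, 2): the difference goes from 12 to 3.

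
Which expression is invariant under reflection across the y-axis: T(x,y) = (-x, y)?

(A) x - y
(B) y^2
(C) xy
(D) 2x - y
B

The map is reflection across the y-axis: T(x,y) = (-x, y).
Substitute the transformed coordinates into each option and compare with the original:
(A) x - y  ->  (-x) - (y) = -x - y   [differs from x - y: not invariant]
(B) y^2  ->  (y)^2 = y^2   [equals y^2: invariant]
(C) xy  ->  (-x)(y) = -xy   [differs from xy: not invariant]
(D) 2x - y  ->  2(-x) - (y) = -2x - y   [differs from 2x - y: not invariant]

Only option (B), y^2, is unchanged by the transformation.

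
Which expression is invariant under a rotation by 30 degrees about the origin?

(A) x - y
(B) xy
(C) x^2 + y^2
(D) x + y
C

A rotation by 30 degrees sends (x, y) to (sqrt(3)x/2 - y/2, x/2 + sqrt(3)y/2).
Substitute the transformed coordinates into each option and compare with the original:
(A) x - y  ->  (sqrt(3)x/2 - y/2) - (x/2 + sqrt(3)y/2) = -x/2 + sqrt(3)x/2 - sqrt(3)y/2 - y/2   [differs from x - y: not invariant]
(B) xy  ->  (sqrt(3)x/2 - y/2)(x/2 + sqrt(3)y/2) = sqrt(3)x^2/4 + xy/2 - sqrt(3)y^2/4   [differs from xy: not invariant]
(C) x^2 + y^2  ->  (sqrt(3)x/2 - y/2)^2 + (x/2 + sqrt(3)y/2)^2 = x^2 + y^2   [equals x^2 + y^2: invariant]
(D) x + y  ->  (sqrt(3)x/2 - y/2) + (x/2 + sqrt(3)y/2) = x/2 + sqrt(3)x/2 - y/2 + sqrt(3)y/2   [differs from x + y: not invariant]

Only option (C), x^2 + y^2, is unchanged by the transformation.
Geometrically, x^2 + y^2 is the squared distance from the origin, which every rotation about the origin preserves.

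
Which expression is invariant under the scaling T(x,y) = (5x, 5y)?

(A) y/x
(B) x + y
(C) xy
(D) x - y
A

Under the uniform scaling T(x,y) = (5x, 5y):
Substitute the transformed coordinates into each option and compare with the original:
(A) y/x  ->  (5y)/(5x) = y/x   [equals y/x: invariant]
(B) x + y  ->  (5x) + (5y) = 5x + 5y   [differs from x + y: not invariant]
(C) xy  ->  (5x)(5y) = 25xy   [differs from xy: not invariant]
(D) x - y  ->  (5x) - (5y) = 5x - 5y   [differs from x - y: not invariant]

Only option (A), y/x, is unchanged by the transformation.
The common factor 5 cancels in a ratio of coordinates, while sums, products and sums of squares pick up factors of 5 or 25.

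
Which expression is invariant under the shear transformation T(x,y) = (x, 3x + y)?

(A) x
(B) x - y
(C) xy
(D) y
A

Under the shear T(x,y) = (x, 3x + y):
Substitute the transformed coordinates into each option and compare with the original:
(A) x  ->  (x) = x   [equals x: invariant]
(B) x - y  ->  (x) - (3x + y) = -2x - y   [differs from x - y: not invariant]
(C) xy  ->  (x)(3x + y) = 3x^2 + xy   [differs from xy: not invariant]
(D) y  ->  (3x + y) = 3x + y   [differs from y: not invariant]

Only option (A), x, is unchanged by the transformation.
A vertical shear moves points parallel to the y-axis, so the x-coordinate (and any function of x alone) is unchanged.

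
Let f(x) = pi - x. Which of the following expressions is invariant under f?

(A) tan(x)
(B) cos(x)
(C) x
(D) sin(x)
D

For f(x) = pi - x:
sin(pi - x) = sin(x), so sine is invariant under this transformation.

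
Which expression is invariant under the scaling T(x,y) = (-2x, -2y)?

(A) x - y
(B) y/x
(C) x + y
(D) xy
B

Under the uniform scaling T(x,y) = (-2x, -2y):
Substitute the transformed coordinates into each option and compare with the original:
(A) x - y  ->  (-2x) - (-2y) = -2x + 2y   [differs from x - y: not invariant]
(B) y/x  ->  (-2y)/(-2x) = y/x   [equals y/x: invariant]
(C) x + y  ->  (-2x) + (-2y) = -2x - 2y   [differs from x + y: not invariant]
(D) xy  ->  (-2x)(-2y) = 4xy   [differs from xy: not invariant]

Only option (B), y/x, is unchanged by the transformation.
The common factor -2 cancels in a ratio of coordinates, while sums, products and sums of squares pick up factors of -2 or 4.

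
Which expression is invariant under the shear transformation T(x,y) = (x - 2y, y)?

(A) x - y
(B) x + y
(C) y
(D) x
C

Under the shear T(x,y) = (x - 2y, y):
Substitute the transformed coordinates into each option and compare with the original:
(A) x - y  ->  (x - 2y) - (y) = x - 3y   [differs from x - y: not invariant]
(B) x + y  ->  (x - 2y) + (y) = x - y   [differs from x + y: not invariant]
(C) y  ->  (y) = y   [equals y: invariant]
(D) x  ->  (x - 2y) = x - 2y   [differs from x: not invariant]

Only option (C), y, is unchanged by the transformation.
A horizontal shear moves points parallel to the x-axis, so the y-coordinate (and any function of y alone) is unchanged.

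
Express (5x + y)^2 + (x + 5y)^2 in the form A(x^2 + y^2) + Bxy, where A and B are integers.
26(x^2 + y^2) + 20xy

Expanding: (5x + y)^2 = 25x^2 + 10xy + y^2
(x + 5y)^2 = x^2 + 10xy + 25y^2
Sum = (25+1)(x^2+y^2) + 20xy = 26(x^2 + y^2) + 20xy
This is symmetric in x and y.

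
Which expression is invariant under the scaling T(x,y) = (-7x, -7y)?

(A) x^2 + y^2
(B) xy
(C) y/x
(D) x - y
C

Under the uniform scaling T(x,y) = (-7x, -7y):
Substitute the transformed coordinates into each option and compare with the original:
(A) x^2 + y^2  ->  (-7x)^2 + (-7y)^2 = 49x^2 + 49y^2   [differs from x^2 + y^2: not invariant]
(B) xy  ->  (-7x)(-7y) = 49xy   [differs from xy: not invariant]
(C) y/x  ->  (-7y)/(-7x) = y/x   [equals y/x: invariant]
(D) x - y  ->  (-7x) - (-7y) = -7x + 7y   [differs from x - y: not invariant]

Only option (C), y/x, is unchanged by the transformation.
The common factor -7 cancels in a ratio of coordinates, while sums, products and sums of squares pick up factors of -7 or 49.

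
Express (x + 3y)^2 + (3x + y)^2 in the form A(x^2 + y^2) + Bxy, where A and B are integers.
10(x^2 + y^2) + 12xy

Expanding: (x + 3y)^2 = x^2 + 6xy + 9y^2
(3x + y)^2 = 9x^2 + 6xy + y^2
Sum = (1+9)(x^2+y^2) + 12xy = 10(x^2 + y^2) + 12xy
This is symmetric in x and y.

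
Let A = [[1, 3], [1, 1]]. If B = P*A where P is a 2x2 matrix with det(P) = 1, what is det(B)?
-2

By the multiplicative property of determinants, det(B) = det(P*A) = det(P) * det(A) = det(A),
so the determinant is invariant under multiplication by any determinant-1 matrix; we just need det(A).

det(A) = (1)(1) - (3)(1) = 1 - 3 = -2

Therefore det(B) = 1 * (-2) = -2.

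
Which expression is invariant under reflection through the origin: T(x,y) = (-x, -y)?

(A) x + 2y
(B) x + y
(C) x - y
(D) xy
D

The map is reflection through the origin: T(x,y) = (-x, -y).
Substitute the transformed coordinates into each option and compare with the original:
(A) x + 2y  ->  (-x) + 2(-y) = -x - 2y   [differs from x + 2y: not invariant]
(B) x + y  ->  (-x) + (-y) = -x - y   [differs from x + y: not invariant]
(C) x - y  ->  (-x) - (-y) = -x + y   [differs from x - y: not invariant]
(D) xy  ->  (-x)(-y) = xy   [equals xy: invariant]

Only option (D), xy, is unchanged by the transformation.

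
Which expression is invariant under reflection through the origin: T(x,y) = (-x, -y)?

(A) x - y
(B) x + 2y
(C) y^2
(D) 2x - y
C

The map is reflection through the origin: T(x,y) = (-x, -y).
Substitute the transformed coordinates into each option and compare with the original:
(A) x - y  ->  (-x) - (-y) = -x + y   [differs from x - y: not invariant]
(B) x + 2y  ->  (-x) + 2(-y) = -x - 2y   [differs from x + 2y: not invariant]
(C) y^2  ->  (-y)^2 = y^2   [equals y^2: invariant]
(D) 2x - y  ->  2(-x) - (-y) = -2x + y   [differs from 2x - y: not invariant]

Only option (C), y^2, is unchanged by the transformation.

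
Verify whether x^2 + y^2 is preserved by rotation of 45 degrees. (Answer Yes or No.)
Yes

Applying rotation by 45 degrees: x' = x*cos(45 degrees) - y*sin(45 degrees) = sqrt(2)x/2 - sqrt(2)y/2, y' = x*sin(45 degrees) + y*cos(45 degrees) = sqrt(2)x/2 + sqrt(2)y/2

Substituting into x^2 + y^2:
(sqrt(2)x/2 - sqrt(2)y/2)^2 + (sqrt(2)x/2 + sqrt(2)y/2)^2
= x^2 + y^2

This equals the original expression x^2 + y^2, so it IS invariant.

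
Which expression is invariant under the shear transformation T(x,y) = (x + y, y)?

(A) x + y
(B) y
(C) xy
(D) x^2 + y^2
B

Under the shear T(x,y) = (x + y, y):
Substitute the transformed coordinates into each option and compare with the original:
(A) x + y  ->  (x + y) + (y) = x + 2y   [differs from x + y: not invariant]
(B) y  ->  (y) = y   [equals y: invariant]
(C) xy  ->  (x + y)(y) = xy + y^2   [differs from xy: not invariant]
(D) x^2 + y^2  ->  (x + y)^2 + (y)^2 = x^2 + 2xy + 2y^2   [differs from x^2 + y^2: not invariant]

Only option (B), y, is unchanged by the transformation.
A horizontal shear moves points parallel to the x-axis, so the y-coordinate (and any function of y alone) is unchanged.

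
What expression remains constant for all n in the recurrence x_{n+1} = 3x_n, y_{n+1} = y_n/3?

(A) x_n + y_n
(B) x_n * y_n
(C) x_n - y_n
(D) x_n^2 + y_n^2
B

For the recurrence x_{n+1} = 3x_n, y_{n+1} = y_n/3:

x_{n+1} * y_{n+1} = (3x_n) * (y_n/3) = x_n * y_n
The product is conserved.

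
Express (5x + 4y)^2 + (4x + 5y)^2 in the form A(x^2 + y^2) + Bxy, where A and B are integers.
41(x^2 + y^2) + 80xy

Expanding: (5x + 4y)^2 = 25x^2 + 40xy + 16y^2
(4x + 5y)^2 = 16x^2 + 40xy + 25y^2
Sum = (25+16)(x^2+y^2) + 80xy = 41(x^2 + y^2) + 80xy
This is symmetric in x and y.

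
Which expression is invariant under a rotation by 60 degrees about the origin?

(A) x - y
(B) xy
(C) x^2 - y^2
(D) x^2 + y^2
D

A rotation by 60 degrees sends (x, y) to (x/2 - sqrt(3)y/2, sqrt(3)x/2 + y/2).
Substitute the transformed coordinates into each option and compare with the original:
(A) x - y  ->  (x/2 - sqrt(3)y/2) - (sqrt(3)x/2 + y/2) = -sqrt(3)x/2 + x/2 - sqrt(3)y/2 - y/2   [differs from x - y: not invariant]
(B) xy  ->  (x/2 - sqrt(3)y/2)(sqrt(3)x/2 + y/2) = sqrt(3)x^2/4 - xy/2 - sqrt(3)y^2/4   [differs from xy: not invariant]
(C) x^2 - y^2  ->  (x/2 - sqrt(3)y/2)^2 - (sqrt(3)x/2 + y/2)^2 = -x^2/2 - sqrt(3)xy + y^2/2   [differs from x^2 - y^2: not invariant]
(D) x^2 + y^2  ->  (x/2 - sqrt(3)y/2)^2 + (sqrt(3)x/2 + y/2)^2 = x^2 + y^2   [equals x^2 + y^2: invariant]

Only option (D), x^2 + y^2, is unchanged by the transformation.
Geometrically, x^2 + y^2 is the squared distance from the origin, which every rotation about the origin preserves.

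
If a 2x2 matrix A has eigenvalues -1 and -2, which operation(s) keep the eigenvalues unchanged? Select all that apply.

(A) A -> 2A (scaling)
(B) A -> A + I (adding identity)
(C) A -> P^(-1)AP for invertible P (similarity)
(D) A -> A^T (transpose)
C and D

Eigenvalues are preserved by:
1. Similarity transformations: A -> P^(-1)AP (same characteristic polynomial)
2. Transpose: A^T has the same eigenvalues as A

Eigenvalues are NOT preserved by:
- Adding identity: eigenvalues become -1+1, -2+1
- Scaling: eigenvalues become -2, -4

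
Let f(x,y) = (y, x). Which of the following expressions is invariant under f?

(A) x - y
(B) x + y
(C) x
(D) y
B

For f(x,y) = (y, x):
After applying f: x' = y, y' = x. So x' + y' = y + x = x + y.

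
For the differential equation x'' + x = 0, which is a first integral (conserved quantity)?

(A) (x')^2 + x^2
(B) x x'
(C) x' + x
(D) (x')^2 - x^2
A

A first integral I satisfies dI/dt = 0 along every solution. Differentiate each option and use the equation of motion:
(A) d/dt[(x')^2 + x^2] = 2x'x'' + 2x x' = 2x'(-x) + 2x x' = 0
(B) d/dt[x x'] = (x')^2 + x x'' = (x')^2 - x^2, not identically 0
(C) d/dt[x' + x] = x'' + x' = -x + x', not identically 0
(D) d/dt[(x')^2 - x^2] = 2x'x'' - 2x x' = -4x x', not identically 0

Only (A) has zero time-derivative. So the energy-like quantity (x')^2 + x^2 is the first integral.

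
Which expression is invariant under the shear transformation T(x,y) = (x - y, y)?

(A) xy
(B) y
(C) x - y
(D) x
B

Under the shear T(x,y) = (x - y, y):
Substitute the transformed coordinates into each option and compare with the original:
(A) xy  ->  (x - y)(y) = xy - y^2   [differs from xy: not invariant]
(B) y  ->  (y) = y   [equals y: invariant]
(C) x - y  ->  (x - y) - (y) = x - 2y   [differs from x - y: not invariant]
(D) x  ->  (x - y) = x - y   [differs from x: not invariant]

Only option (B), y, is unchanged by the transformation.
A horizontal shear moves points parallel to the x-axis, so the y-coordinate (and any function of y alone) is unchanged.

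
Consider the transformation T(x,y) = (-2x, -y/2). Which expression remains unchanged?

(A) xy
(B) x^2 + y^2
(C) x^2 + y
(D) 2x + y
A

An expression E(x,y) is invariant under T if E(T(x,y)) = E(x,y). Here T(x,y) = (-2x, -y/2).
Substitute the transformed coordinates into each option and compare with the original:
(A) xy  ->  (-2x)(-y/2) = xy   [equals xy: invariant]
(B) x^2 + y^2  ->  (-2x)^2 + (-y/2)^2 = 4x^2 + y^2/4   [differs from x^2 + y^2: not invariant]
(C) x^2 + y  ->  (-2x)^2 + (-y/2) = 4x^2 - y/2   [differs from x^2 + y: not invariant]
(D) 2x + y  ->  2(-2x) + (-y/2) = -4x - y/2   [differs from 2x + y: not invariant]

Only option (A), xy, is unchanged by the transformation.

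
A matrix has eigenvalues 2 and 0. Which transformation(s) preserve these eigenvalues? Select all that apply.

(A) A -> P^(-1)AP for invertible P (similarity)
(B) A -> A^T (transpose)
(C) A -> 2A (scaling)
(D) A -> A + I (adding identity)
A and B

Eigenvalues are preserved by:
1. Similarity transformations: A -> P^(-1)AP (same characteristic polynomial)
2. Transpose: A^T has the same eigenvalues as A

Eigenvalues are NOT preserved by:
- Adding identity: eigenvalues become 2+1, 0+1
- Scaling: eigenvalues become 4, 0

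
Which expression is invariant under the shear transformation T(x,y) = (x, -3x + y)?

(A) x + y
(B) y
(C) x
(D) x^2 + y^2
C

Under the shear T(x,y) = (x, -3x + y):
Substitute the transformed coordinates into each option and compare with the original:
(A) x + y  ->  (x) + (-3x + y) = -2x + y   [differs from x + y: not invariant]
(B) y  ->  (-3x + y) = -3x + y   [differs from y: not invariant]
(C) x  ->  (x) = x   [equals x: invariant]
(D) x^2 + y^2  ->  (x)^2 + (-3x + y)^2 = 10x^2 - 6xy + y^2   [differs from x^2 + y^2: not invariant]

Only option (C), x, is unchanged by the transformation.
A vertical shear moves points parallel to the y-axis, so the x-coordinate (and any function of x alone) is unchanged.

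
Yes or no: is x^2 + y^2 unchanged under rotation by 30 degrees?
Yes

Applying rotation by 30 degrees: x' = x*cos(30 degrees) - y*sin(30 degrees) = sqrt(3)x/2 - y/2, y' = x*sin(30 degrees) + y*cos(30 degrees) = x/2 + sqrt(3)y/2

Substituting into x^2 + y^2:
(sqrt(3)x/2 - y/2)^2 + (x/2 + sqrt(3)y/2)^2
= x^2 + y^2

This equals the original expression x^2 + y^2, so it IS invariant.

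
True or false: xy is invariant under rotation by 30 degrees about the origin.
False

Applying rotation by 30 degrees: x' = x*cos(30 degrees) - y*sin(30 degrees) = sqrt(3)x/2 - y/2, y' = x*sin(30 degrees) + y*cos(30 degrees) = x/2 + sqrt(3)y/2

Substituting into xy:
(sqrt(3)x/2 - y/2)(x/2 + sqrt(3)y/2)
= sqrt(3)x^2/4 + xy/2 - sqrt(3)y^2/4

This differs from the original expression xy, so it is NOT invariant.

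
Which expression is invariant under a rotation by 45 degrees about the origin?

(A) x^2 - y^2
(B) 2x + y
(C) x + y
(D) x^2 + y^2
D

A rotation by 45 degrees sends (x, y) to (sqrt(2)x/2 - sqrt(2)y/2, sqrt(2)x/2 + sqrt(2)y/2).
Substitute the transformed coordinates into each option and compare with the original:
(A) x^2 - y^2  ->  (sqrt(2)x/2 - sqrt(2)y/2)^2 - (sqrt(2)x/2 + sqrt(2)y/2)^2 = -2xy   [differs from x^2 - y^2: not invariant]
(B) 2x + y  ->  2(sqrt(2)x/2 - sqrt(2)y/2) + (sqrt(2)x/2 + sqrt(2)y/2) = 3sqrt(2)x/2 - sqrt(2)y/2   [differs from 2x + y: not invariant]
(C) x + y  ->  (sqrt(2)x/2 - sqrt(2)y/2) + (sqrt(2)x/2 + sqrt(2)y/2) = sqrt(2)x   [differs from x + y: not invariant]
(D) x^2 + y^2  ->  (sqrt(2)x/2 - sqrt(2)y/2)^2 + (sqrt(2)x/2 + sqrt(2)y/2)^2 = x^2 + y^2   [equals x^2 + y^2: invariant]

Only option (D), x^2 + y^2, is unchanged by the transformation.
Geometrically, x^2 + y^2 is the squared distance from the origin, which every rotation about the origin preserves.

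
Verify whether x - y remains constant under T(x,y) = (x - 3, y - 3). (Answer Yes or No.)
Yes

Substitute T(x,y) = (x - 3, y - 3) into the expression and compare with the original.

Original: x - y
After applying T: (x - 3) - (y - 3) = x - y

This is identical to the original x - y, so the expression is invariant.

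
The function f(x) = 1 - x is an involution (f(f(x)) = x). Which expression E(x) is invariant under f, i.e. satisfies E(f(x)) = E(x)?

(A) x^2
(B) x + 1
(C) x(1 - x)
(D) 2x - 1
C

Replace x by f(x) = 1 - x in each option and simplify. As a quick numerical cross-check, also compare E(3) with E(f(3)) = E(-2).

(A) x^2  ->  (1 - x)^2 = (x - 1)^2; check: E(3) = 9 but E(-2) = 4.   [not invariant]
(B) x + 1  ->  (1 - x) + 1 = 2 - x; check: E(3) = 4 but E(-2) = -1.   [not invariant]
(C) x(1 - x)  ->  (1 - x)(1 - (1 - x)), which simplifies back to x(1 - x); check: E(3) = -6, E(-2) = -6.   [invariant]
(D) 2x - 1  ->  2(1 - x) - 1 = 1 - 2x; check: E(3) = 5 but E(-2) = -5.   [not invariant]

Only (C) is unchanged. E is symmetric under swapping x with f(x) = 1 - x, which is exactly what an involution does.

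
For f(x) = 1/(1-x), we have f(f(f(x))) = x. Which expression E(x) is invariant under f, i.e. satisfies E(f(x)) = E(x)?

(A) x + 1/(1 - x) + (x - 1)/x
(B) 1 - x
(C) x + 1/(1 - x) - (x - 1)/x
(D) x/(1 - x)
A

Replace x by f(x) = 1/(1 - x) in each option and simplify. As a quick numerical cross-check, also compare E(4) with E(f(4)) = E(-1/3).

(A) x + 1/(1 - x) + (x - 1)/x  ->  (1/(1 - x)) + 1/(1 - (1/(1 - x))) + ((1/(1 - x)) - 1)/(1/(1 - x)), which simplifies back to x + 1/(1 - x) + (x - 1)/x; check: E(4) = 53/12, E(-1/3) = 53/12.   [invariant]
(B) 1 - x  ->  1 - (1/(1 - x)) = x/(x - 1); check: E(4) = -3 but E(-1/3) = 4/3.   [not invariant]
(C) x + 1/(1 - x) - (x - 1)/x  ->  (1/(1 - x)) + 1/(1 - (1/(1 - x))) - ((1/(1 - x)) - 1)/(1/(1 - x)) = (x^2(1 - x) - x + (x - 1)^2)/(x(x - 1)); check: E(4) = 35/12 but E(-1/3) = -43/12.   [not invariant]
(D) x/(1 - x)  ->  (1/(1 - x))/(1 - (1/(1 - x))) = -1/x; check: E(4) = -4/3 but E(-1/3) = -1/4.   [not invariant]

Only (A) is unchanged. Indeed f(f(x)) = 1/(1 - 1/(1-x)) = (1-x)/(-x) = (x-1)/x, so E(x) = x + f(x) + f(f(x)) is the sum over the whole 3-cycle; applying f just permutes the three terms cyclically (x -> f(x) -> f(f(x)) -> x), leaving the sum unchanged.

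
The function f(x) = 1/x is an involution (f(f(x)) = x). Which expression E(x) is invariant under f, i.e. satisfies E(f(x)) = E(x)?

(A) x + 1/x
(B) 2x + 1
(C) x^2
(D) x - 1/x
A

Replace x by f(x) = 1/x in each option and simplify. As a quick numerical cross-check, also compare E(3) with E(f(3)) = E(1/3).

(A) x + 1/x  ->  (1/x) + 1/(1/x), which simplifies back to x + 1/x; check: E(3) = 10/3, E(1/3) = 10/3.   [invariant]
(B) 2x + 1  ->  2(1/x) + 1 = (x + 2)/x; check: E(3) = 7 but E(1/3) = 5/3.   [not invariant]
(C) x^2  ->  (1/x)^2 = x^(-2); check: E(3) = 9 but E(1/3) = 1/9.   [not invariant]
(D) x - 1/x  ->  (1/x) - 1/(1/x) = -x + 1/x; check: E(3) = 8/3 but E(1/3) = -8/3.   [not invariant]

Only (A) is unchanged. E is symmetric under swapping x with f(x) = 1/x, which is exactly what an involution does.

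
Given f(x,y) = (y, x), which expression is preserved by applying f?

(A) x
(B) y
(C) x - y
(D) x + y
D

For f(x,y) = (y, x):
After applying f: x' = y, y' = x. So x' + y' = y + x = x + y.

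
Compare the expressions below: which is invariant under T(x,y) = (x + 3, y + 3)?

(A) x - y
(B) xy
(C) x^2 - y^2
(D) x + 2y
A

An expression E(x,y) is invariant under T if E(T(x,y)) = E(x,y). Here T(x,y) = (x + 3, y + 3).
Substitute the transformed coordinates into each option and compare with the original:
(A) x - y  ->  (x + 3) - (y + 3) = x - y   [equals x - y: invariant]
(B) xy  ->  (x + 3)(y + 3) = xy + 3x + 3y + 9   [differs from xy: not invariant]
(C) x^2 - y^2  ->  (x + 3)^2 - (y + 3)^2 = x^2 + 6x - y^2 - 6y   [differs from x^2 - y^2: not invariant]
(D) x + 2y  ->  (x + 3) + 2(y + 3) = x + 2y + 9   [differs from x + 2y: not invariant]

Only option (A), x - y, is unchanged by the transformation.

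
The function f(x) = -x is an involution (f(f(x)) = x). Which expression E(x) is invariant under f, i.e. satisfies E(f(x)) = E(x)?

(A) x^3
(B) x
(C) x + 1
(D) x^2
D

Replace x by f(x) = -x in each option and simplify. As a quick numerical cross-check, also compare E(3) with E(f(3)) = E(-3).

(A) x^3  ->  (-x)^3 = -x^3; check: E(3) = 27 but E(-3) = -27.   [not invariant]
(B) x  ->  (-x) = -x; check: E(3) = 3 but E(-3) = -3.   [not invariant]
(C) x + 1  ->  (-x) + 1 = 1 - x; check: E(3) = 4 but E(-3) = -2.   [not invariant]
(D) x^2  ->  (-x)^2, which simplifies back to x^2; check: E(3) = 9, E(-3) = 9.   [invariant]

Only (D) is unchanged. E is symmetric under swapping x with f(x) = -x, which is exactly what an involution does.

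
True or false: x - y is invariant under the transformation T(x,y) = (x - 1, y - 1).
True

Substitute T(x,y) = (x - 1, y - 1) into the expression and compare with the original.

Original: x - y
After applying T: (x - 1) - (y - 1) = x - y

This is identical to the original x - y, so the expression is invariant.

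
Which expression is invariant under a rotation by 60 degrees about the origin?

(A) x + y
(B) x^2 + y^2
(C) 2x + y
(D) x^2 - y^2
B

A rotation by 60 degrees sends (x, y) to (x/2 - sqrt(3)y/2, sqrt(3)x/2 + y/2).
Substitute the transformed coordinates into each option and compare with the original:
(A) x + y  ->  (x/2 - sqrt(3)y/2) + (sqrt(3)x/2 + y/2) = x/2 + sqrt(3)x/2 - sqrt(3)y/2 + y/2   [differs from x + y: not invariant]
(B) x^2 + y^2  ->  (x/2 - sqrt(3)y/2)^2 + (sqrt(3)x/2 + y/2)^2 = x^2 + y^2   [equals x^2 + y^2: invariant]
(C) 2x + y  ->  2(x/2 - sqrt(3)y/2) + (sqrt(3)x/2 + y/2) = sqrt(3)x/2 + x - sqrt(3)y + y/2   [differs from 2x + y: not invariant]
(D) x^2 - y^2  ->  (x/2 - sqrt(3)y/2)^2 - (sqrt(3)x/2 + y/2)^2 = -x^2/2 - sqrt(3)xy + y^2/2   [differs from x^2 - y^2: not invariant]

Only option (B), x^2 + y^2, is unchanged by the transformation.
Geometrically, x^2 + y^2 is the squared distance from the origin, which every rotation about the origin preserves.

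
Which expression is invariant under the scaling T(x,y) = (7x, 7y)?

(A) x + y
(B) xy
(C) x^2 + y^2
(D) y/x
D

Under the uniform scaling T(x,y) = (7x, 7y):
Substitute the transformed coordinates into each option and compare with the original:
(A) x + y  ->  (7x) + (7y) = 7x + 7y   [differs from x + y: not invariant]
(B) xy  ->  (7x)(7y) = 49xy   [differs from xy: not invariant]
(C) x^2 + y^2  ->  (7x)^2 + (7y)^2 = 49x^2 + 49y^2   [differs from x^2 + y^2: not invariant]
(D) y/x  ->  (7y)/(7x) = y/x   [equals y/x: invariant]

Only option (D), y/x, is unchanged by the transformation.
The common factor 7 cancels in a ratio of coordinates, while sums, products and sums of squares pick up factors of 7 or 49.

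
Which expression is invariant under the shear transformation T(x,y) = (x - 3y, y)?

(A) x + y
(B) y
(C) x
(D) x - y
B

Under the shear T(x,y) = (x - 3y, y):
Substitute the transformed coordinates into each option and compare with the original:
(A) x + y  ->  (x - 3y) + (y) = x - 2y   [differs from x + y: not invariant]
(B) y  ->  (y) = y   [equals y: invariant]
(C) x  ->  (x - 3y) = x - 3y   [differs from x: not invariant]
(D) x - y  ->  (x - 3y) - (y) = x - 4y   [differs from x - y: not invariant]

Only option (B), y, is unchanged by the transformation.
A horizontal shear moves points parallel to the x-axis, so the y-coordinate (and any function of y alone) is unchanged.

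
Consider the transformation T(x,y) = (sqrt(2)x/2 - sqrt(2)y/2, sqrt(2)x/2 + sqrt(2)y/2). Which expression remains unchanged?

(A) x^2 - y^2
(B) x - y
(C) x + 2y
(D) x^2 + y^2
D

An expression E(x,y) is invariant under T if E(T(x,y)) = E(x,y). Here T(x,y) = (sqrt(2)x/2 - sqrt(2)y/2, sqrt(2)x/2 + sqrt(2)y/2).
Substitute the transformed coordinates into each option and compare with the original:
(A) x^2 - y^2  ->  (sqrt(2)x/2 - sqrt(2)y/2)^2 - (sqrt(2)x/2 + sqrt(2)y/2)^2 = -2xy   [differs from x^2 - y^2: not invariant]
(B) x - y  ->  (sqrt(2)x/2 - sqrt(2)y/2) - (sqrt(2)x/2 + sqrt(2)y/2) = -sqrt(2)y   [differs from x - y: not invariant]
(C) x + 2y  ->  (sqrt(2)x/2 - sqrt(2)y/2) + 2(sqrt(2)x/2 + sqrt(2)y/2) = 3sqrt(2)x/2 + sqrt(2)y/2   [differs from x + 2y: not invariant]
(D) x^2 + y^2  ->  (sqrt(2)x/2 - sqrt(2)y/2)^2 + (sqrt(2)x/2 + sqrt(2)y/2)^2 = x^2 + y^2   [equals x^2 + y^2: invariant]

Only option (D), x^2 + y^2, is unchanged by the transformation.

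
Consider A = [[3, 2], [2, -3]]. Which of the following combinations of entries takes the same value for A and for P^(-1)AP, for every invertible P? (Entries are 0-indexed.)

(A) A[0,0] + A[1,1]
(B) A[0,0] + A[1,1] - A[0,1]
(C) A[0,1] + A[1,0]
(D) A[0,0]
A

A[0,0] + A[1,1] is the trace of A. By the cyclic property of the trace, tr(P^(-1)AP) = tr(APP^(-1)) = tr(A), so it is the same for every matrix similar to A.

The other combinations are not similarity invariants. For example, take P = [[2, 1], [1, 1]] (det P = 1), so P^(-1) = [[1, -1], [-1, 2]] and
B = P^(-1)AP = [[7, 6], [-6, -7]].
Evaluating each option on A and on B:
(A) A[0,0] + A[1,1]: 0 for A, 0 for B -> unchanged
(B) A[0,0] + A[1,1] - A[0,1]: -2 for A, -6 for B -> changes
(C) A[0,1] + A[1,0]: 4 for A, 0 for B -> changes
(D) A[0,0]: 3 for A, 7 for B -> changes

Only (A) A[0,0] + A[1,1] = 0 survives (and it does so for every P, not just this one), so it is the invariant.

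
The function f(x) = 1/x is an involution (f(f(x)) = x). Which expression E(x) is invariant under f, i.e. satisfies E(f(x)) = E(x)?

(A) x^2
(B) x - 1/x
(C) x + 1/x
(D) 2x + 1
C

Replace x by f(x) = 1/x in each option and simplify. As a quick numerical cross-check, also compare E(5) with E(f(5)) = E(1/5).

(A) x^2  ->  (1/x)^2 = x^(-2); check: E(5) = 25 but E(1/5) = 1/25.   [not invariant]
(B) x - 1/x  ->  (1/x) - 1/(1/x) = -x + 1/x; check: E(5) = 24/5 but E(1/5) = -24/5.   [not invariant]
(C) x + 1/x  ->  (1/x) + 1/(1/x), which simplifies back to x + 1/x; check: E(5) = 26/5, E(1/5) = 26/5.   [invariant]
(D) 2x + 1  ->  2(1/x) + 1 = (x + 2)/x; check: E(5) = 11 but E(1/5) = 7/5.   [not invariant]

Only (C) is unchanged. E is symmetric under swapping x with f(x) = 1/x, which is exactly what an involution does.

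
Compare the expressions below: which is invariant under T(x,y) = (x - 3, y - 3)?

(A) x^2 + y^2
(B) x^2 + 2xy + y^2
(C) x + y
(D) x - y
D

An expression E(x,y) is invariant under T if E(T(x,y)) = E(x,y). Here T(x,y) = (x - 3, y - 3).
Substitute the transformed coordinates into each option and compare with the original:
(A) x^2 + y^2  ->  (x - 3)^2 + (y - 3)^2 = x^2 - 6x + y^2 - 6y + 18   [differs from x^2 + y^2: not invariant]
(B) x^2 + 2xy + y^2  ->  (x - 3)^2 + 2(x - 3)(y - 3) + (y - 3)^2 = x^2 + 2xy - 12x + y^2 - 12y + 36   [differs from x^2 + 2xy + y^2: not invariant]
(C) x + y  ->  (x - 3) + (y - 3) = x + y - 6   [differs from x + y: not invariant]
(D) x - y  ->  (x - 3) - (y - 3) = x - y   [equals x - y: invariant]

Only option (D), x - y, is unchanged by the transformation.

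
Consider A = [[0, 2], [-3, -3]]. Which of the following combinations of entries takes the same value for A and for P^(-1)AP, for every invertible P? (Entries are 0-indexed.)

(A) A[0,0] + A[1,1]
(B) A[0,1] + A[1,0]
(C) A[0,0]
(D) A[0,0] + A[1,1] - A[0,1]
A

A[0,0] + A[1,1] is the trace of A. By the cyclic property of the trace, tr(P^(-1)AP) = tr(APP^(-1)) = tr(A), so it is the same for every matrix similar to A.

The other combinations are not similarity invariants. For example, take P = [[1, 2], [0, 1]] (det P = 1), so P^(-1) = [[1, -2], [0, 1]] and
B = P^(-1)AP = [[6, 20], [-3, -9]].
Evaluating each option on A and on B:
(A) A[0,0] + A[1,1]: -3 for A, -3 for B -> unchanged
(B) A[0,1] + A[1,0]: -1 for A, 17 for B -> changes
(C) A[0,0]: 0 for A, 6 for B -> changes
(D) A[0,0] + A[1,1] - A[0,1]: -5 for A, -23 for B -> changes

Only (A) A[0,0] + A[1,1] = -3 survives (and it does so for every P, not just this one), so it is the invariant.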